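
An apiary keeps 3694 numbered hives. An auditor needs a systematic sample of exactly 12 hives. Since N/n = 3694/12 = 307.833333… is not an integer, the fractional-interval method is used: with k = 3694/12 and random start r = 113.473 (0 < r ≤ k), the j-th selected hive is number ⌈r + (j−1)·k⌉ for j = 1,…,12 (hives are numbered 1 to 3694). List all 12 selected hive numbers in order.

114, 422, 730, 1037, 1345, 1653, 1961, 2269, 2577, 2884, 3192, 3500

j=1: r + 0k = 113.473 → ⌈·⌉ = 114
j=2: r + 1k = 421.306333… → ⌈·⌉ = 422
j=3: r + 2k = 729.139666… → ⌈·⌉ = 730
j=4: r + 3k = 1036.973 → ⌈·⌉ = 1037
j=5: r + 4k = 1344.806333… → ⌈·⌉ = 1345
j=6: r + 5k = 1652.639666… → ⌈·⌉ = 1653
j=7: r + 6k = 1960.473 → ⌈·⌉ = 1961
j=8: r + 7k = 2268.306333… → ⌈·⌉ = 2269
j=9: r + 8k = 2576.139666… → ⌈·⌉ = 2577
j=10: r + 9k = 2883.973 → ⌈·⌉ = 2884
j=11: r + 10k = 3191.806333… → ⌈·⌉ = 3192
j=12: r + 11k = 3499.639666… → ⌈·⌉ = 3500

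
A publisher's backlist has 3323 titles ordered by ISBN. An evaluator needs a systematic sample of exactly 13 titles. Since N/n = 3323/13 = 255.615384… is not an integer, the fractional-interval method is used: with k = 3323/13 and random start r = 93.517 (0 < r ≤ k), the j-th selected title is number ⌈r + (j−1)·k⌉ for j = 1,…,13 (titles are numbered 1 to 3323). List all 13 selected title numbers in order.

94, 350, 605, 861, 1116, 1372, 1628, 1883, 2139, 2395, 2650, 2906, 3161

j=1: r + 0k = 93.517 → ⌈·⌉ = 94
j=2: r + 1k = 349.132384… → ⌈·⌉ = 350
j=3: r + 2k = 604.747769… → ⌈·⌉ = 605
j=4: r + 3k = 860.363153… → ⌈·⌉ = 861
j=5: r + 4k = 1115.978538… → ⌈·⌉ = 1116
j=6: r + 5k = 1371.593923… → ⌈·⌉ = 1372
j=7: r + 6k = 1627.209307… → ⌈·⌉ = 1628
j=8: r + 7k = 1882.824692… → ⌈·⌉ = 1883
j=9: r + 8k = 2138.440076… → ⌈·⌉ = 2139
j=10: r + 9k = 2394.055461… → ⌈·⌉ = 2395
j=11: r + 10k = 2649.670846… → ⌈·⌉ = 2650
j=12: r + 11k = 2905.286230… → ⌈·⌉ = 2906
j=13: r + 12k = 3160.901615… → ⌈·⌉ = 3161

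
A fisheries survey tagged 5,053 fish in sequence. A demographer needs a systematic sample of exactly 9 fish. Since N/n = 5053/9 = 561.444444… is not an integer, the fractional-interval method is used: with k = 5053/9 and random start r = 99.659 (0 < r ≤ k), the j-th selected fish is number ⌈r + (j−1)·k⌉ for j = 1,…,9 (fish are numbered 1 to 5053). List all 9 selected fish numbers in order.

100, 662, 1223, 1784, 2346, 2907, 3469, 4030, 4592

j=1: r + 0k = 99.659 → ⌈·⌉ = 100
j=2: r + 1k = 661.103444… → ⌈·⌉ = 662
j=3: r + 2k = 1222.547888… → ⌈·⌉ = 1223
j=4: r + 3k = 1783.992333… → ⌈·⌉ = 1784
j=5: r + 4k = 2345.436777… → ⌈·⌉ = 2346
j=6: r + 5k = 2906.881222… → ⌈·⌉ = 2907
j=7: r + 6k = 3468.325666… → ⌈·⌉ = 3469
j=8: r + 7k = 4029.770111… → ⌈·⌉ = 4030
j=9: r + 8k = 4591.214555… → ⌈·⌉ = 4592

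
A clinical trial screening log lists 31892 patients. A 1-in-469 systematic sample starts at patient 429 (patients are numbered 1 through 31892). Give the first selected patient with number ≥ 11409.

k = 469
Steps past start: ⌈(11409 − 429)/469⌉ = ⌈10980/469⌉ = 24
Selected patient: 429 + 24×469 = 11685

11685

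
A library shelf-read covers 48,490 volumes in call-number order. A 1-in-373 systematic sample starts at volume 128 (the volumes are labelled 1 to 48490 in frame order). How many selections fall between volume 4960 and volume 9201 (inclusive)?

12

k = 373
First selection ≥ 4960: 128 + ⌈(4960−128)/373⌉·373 = 128 + 13×373 = 4977
Last selection ≤ 9201: 128 + ⌊(9201−128)/373⌋·373 = 128 + 24×373 = 9080
Count = 24 − 13 + 1 = 12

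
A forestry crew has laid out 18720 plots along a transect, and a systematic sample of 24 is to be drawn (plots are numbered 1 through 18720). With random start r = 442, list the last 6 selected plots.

14482, 15262, 16042, 16822, 17602, 18382

k = N/n = 18720/24 = 780
19th selection = 442 + 18×780 = 14482
20th: 14482 + 780 = 15262
21st: 15262 + 780 = 16042
22nd: 16042 + 780 = 16822
23rd: 16822 + 780 = 17602
24th: 17602 + 780 = 18382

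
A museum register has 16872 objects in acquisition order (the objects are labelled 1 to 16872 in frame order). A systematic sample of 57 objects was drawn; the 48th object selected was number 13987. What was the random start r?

75

k = 16872/57 = 296
r = 13987 − (48−1)×296 = 13987 − 13912 = 75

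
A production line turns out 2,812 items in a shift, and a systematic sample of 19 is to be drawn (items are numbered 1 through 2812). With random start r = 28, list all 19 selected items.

k = N/n = 2812/19 = 148
item 1: 28
item 2: 28 + 148 = 176
item 3: 176 + 148 = 324
item 4: 324 + 148 = 472
item 5: 472 + 148 = 620
item 6: 620 + 148 = 768
item 7: 768 + 148 = 916
item 8: 916 + 148 = 1064
item 9: 1064 + 148 = 1212
item 10: 1212 + 148 = 1360
item 11: 1360 + 148 = 1508
item 12: 1508 + 148 = 1656
item 13: 1656 + 148 = 1804
item 14: 1804 + 148 = 1952
item 15: 1952 + 148 = 2100
item 16: 2100 + 148 = 2248
item 17: 2248 + 148 = 2396
item 18: 2396 + 148 = 2544
item 19: 2544 + 148 = 2692

28, 176, 324, 472, 620, 768, 916, 1064, 1212, 1360, 1508, 1656, 1804, 1952, 2100, 2248, 2396, 2544, 2692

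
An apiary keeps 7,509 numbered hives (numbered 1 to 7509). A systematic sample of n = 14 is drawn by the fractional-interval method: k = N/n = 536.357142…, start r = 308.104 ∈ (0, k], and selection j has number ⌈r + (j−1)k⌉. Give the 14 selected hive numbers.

309, 845, 1381, 1918, 2454, 2990, 3527, 4063, 4599, 5136, 5672, 6209, 6745, 7281

j=1: r + 0k = 308.104 → ⌈·⌉ = 309
j=2: r + 1k = 844.461142… → ⌈·⌉ = 845
j=3: r + 2k = 1380.818285… → ⌈·⌉ = 1381
j=4: r + 3k = 1917.175428… → ⌈·⌉ = 1918
j=5: r + 4k = 2453.532571… → ⌈·⌉ = 2454
j=6: r + 5k = 2989.889714… → ⌈·⌉ = 2990
j=7: r + 6k = 3526.246857… → ⌈·⌉ = 3527
j=8: r + 7k = 4062.604 → ⌈·⌉ = 4063
j=9: r + 8k = 4598.961142… → ⌈·⌉ = 4599
j=10: r + 9k = 5135.318285… → ⌈·⌉ = 5136
j=11: r + 10k = 5671.675428… → ⌈·⌉ = 5672
j=12: r + 11k = 6208.032571… → ⌈·⌉ = 6209
j=13: r + 12k = 6744.389714… → ⌈·⌉ = 6745
j=14: r + 13k = 7280.746857… → ⌈·⌉ = 7281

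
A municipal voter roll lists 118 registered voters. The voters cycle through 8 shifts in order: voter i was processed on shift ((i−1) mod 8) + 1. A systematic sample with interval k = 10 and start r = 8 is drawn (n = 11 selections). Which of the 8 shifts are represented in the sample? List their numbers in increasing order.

Consecutive selections differ by k = 10, so their shift numbers differ by 10 mod 8 = 2.
gcd(10, 8) = 2, so the sample visits 8/2 = 4 distinct residues mod 8.
Start 8 is shift 8; the shifts hit are 2, 4, 6, 8.

2, 4, 6, 8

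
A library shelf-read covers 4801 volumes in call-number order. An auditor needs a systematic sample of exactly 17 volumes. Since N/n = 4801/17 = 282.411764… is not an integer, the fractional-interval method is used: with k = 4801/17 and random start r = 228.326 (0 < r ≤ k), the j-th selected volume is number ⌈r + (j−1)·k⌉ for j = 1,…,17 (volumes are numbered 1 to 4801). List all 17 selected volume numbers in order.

229, 511, 794, 1076, 1358, 1641, 1923, 2206, 2488, 2771, 3053, 3335, 3618, 3900, 4183, 4465, 4747

j=1: r + 0k = 228.326 → ⌈·⌉ = 229
j=2: r + 1k = 510.737764… → ⌈·⌉ = 511
j=3: r + 2k = 793.149529… → ⌈·⌉ = 794
j=4: r + 3k = 1075.561294… → ⌈·⌉ = 1076
j=5: r + 4k = 1357.973058… → ⌈·⌉ = 1358
j=6: r + 5k = 1640.384823… → ⌈·⌉ = 1641
j=7: r + 6k = 1922.796588… → ⌈·⌉ = 1923
j=8: r + 7k = 2205.208352… → ⌈·⌉ = 2206
j=9: r + 8k = 2487.620117… → ⌈·⌉ = 2488
j=10: r + 9k = 2770.031882… → ⌈·⌉ = 2771
j=11: r + 10k = 3052.443647… → ⌈·⌉ = 3053
j=12: r + 11k = 3334.855411… → ⌈·⌉ = 3335
j=13: r + 12k = 3617.267176… → ⌈·⌉ = 3618
j=14: r + 13k = 3899.678941… → ⌈·⌉ = 3900
j=15: r + 14k = 4182.090705… → ⌈·⌉ = 4183
j=16: r + 15k = 4464.502470… → ⌈·⌉ = 4465
j=17: r + 16k = 4746.914235… → ⌈·⌉ = 4747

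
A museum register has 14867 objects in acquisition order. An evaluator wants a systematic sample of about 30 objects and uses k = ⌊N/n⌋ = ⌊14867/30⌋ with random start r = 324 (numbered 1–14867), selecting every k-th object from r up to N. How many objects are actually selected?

k = ⌊14867/30⌋ = 495
Achieved size = ⌊(14867 − 324)/495⌋ + 1 = ⌊14543/495⌋ + 1 = 29 + 1 = 30
(last selection: 324 + 29×495 = 14679 ≤ 14867; next would be 15174 > 14867)

30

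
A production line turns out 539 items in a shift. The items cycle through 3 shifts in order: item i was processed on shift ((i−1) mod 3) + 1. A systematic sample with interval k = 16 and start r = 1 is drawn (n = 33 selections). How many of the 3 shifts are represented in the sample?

3

Consecutive selections differ by k = 16, so their shift numbers differ by 16 mod 3 = 1.
gcd(16, 3) = 1, so the sample visits 3/1 = 3 distinct residues mod 3.
Start 1 is shift 1; the shifts hit are 1, 2, 3.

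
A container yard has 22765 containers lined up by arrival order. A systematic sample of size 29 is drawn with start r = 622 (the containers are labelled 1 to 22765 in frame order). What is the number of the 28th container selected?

21817

k = 22765/29 = 785
28th selection = r + (28−1)·k = 622 + 27×785 = 622 + 21195 = 21817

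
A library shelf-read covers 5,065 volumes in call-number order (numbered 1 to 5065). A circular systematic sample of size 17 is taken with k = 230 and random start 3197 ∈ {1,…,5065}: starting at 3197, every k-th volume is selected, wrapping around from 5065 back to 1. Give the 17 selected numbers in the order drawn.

3197, 3427, 3657, 3887, 4117, 4347, 4577, 4807, 5037, 202, 432, 662, 892, 1122, 1352, 1582, 1812

Selection 1: 3197
Selection 2: 3197 + 230 = 3427
Selection 3: 3427 + 230 = 3657
Selection 4: 3657 + 230 = 3887
Selection 5: 3887 + 230 = 4117
Selection 6: 4117 + 230 = 4347
Selection 7: 4347 + 230 = 4577
Selection 8: 4577 + 230 = 4807
Selection 9: 4807 + 230 = 5037
Selection 10: 5037 + 230 = 5267 → 5267 − 5065 = 202
Selection 11: 202 + 230 = 432
Selection 12: 432 + 230 = 662
Selection 13: 662 + 230 = 892
Selection 14: 892 + 230 = 1122
Selection 15: 1122 + 230 = 1352
Selection 16: 1352 + 230 = 1582
Selection 17: 1582 + 230 = 1812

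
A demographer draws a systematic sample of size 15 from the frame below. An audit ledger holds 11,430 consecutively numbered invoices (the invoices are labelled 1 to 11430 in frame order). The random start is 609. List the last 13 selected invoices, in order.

2133, 2895, 3657, 4419, 5181, 5943, 6705, 7467, 8229, 8991, 9753, 10515, 11277

k = N/n = 11430/15 = 762
3rd selection = 609 + 2×762 = 2133
4th: 2133 + 762 = 2895
5th: 2895 + 762 = 3657
6th: 3657 + 762 = 4419
7th: 4419 + 762 = 5181
8th: 5181 + 762 = 5943
9th: 5943 + 762 = 6705
10th: 6705 + 762 = 7467
11th: 7467 + 762 = 8229
12th: 8229 + 762 = 8991
13th: 8991 + 762 = 9753
14th: 9753 + 762 = 10515
15th: 10515 + 762 = 11277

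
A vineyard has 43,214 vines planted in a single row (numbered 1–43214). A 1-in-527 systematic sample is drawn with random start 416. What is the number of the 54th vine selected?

k = 527
54th selection = r + (54−1)·k = 416 + 53×527 = 416 + 27931 = 28347

28347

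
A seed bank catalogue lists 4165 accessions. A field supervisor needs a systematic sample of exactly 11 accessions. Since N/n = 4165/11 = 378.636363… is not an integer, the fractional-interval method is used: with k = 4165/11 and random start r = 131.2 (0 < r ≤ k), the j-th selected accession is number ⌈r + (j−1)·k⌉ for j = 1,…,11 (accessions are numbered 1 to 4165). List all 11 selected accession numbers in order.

132, 510, 889, 1268, 1646, 2025, 2404, 2782, 3161, 3539, 3918

j=1: r + 0k = 131.2 → ⌈·⌉ = 132
j=2: r + 1k = 509.836363… → ⌈·⌉ = 510
j=3: r + 2k = 888.472727… → ⌈·⌉ = 889
j=4: r + 3k = 1267.109090… → ⌈·⌉ = 1268
j=5: r + 4k = 1645.745454… → ⌈·⌉ = 1646
j=6: r + 5k = 2024.381818… → ⌈·⌉ = 2025
j=7: r + 6k = 2403.018181… → ⌈·⌉ = 2404
j=8: r + 7k = 2781.654545… → ⌈·⌉ = 2782
j=9: r + 8k = 3160.290909… → ⌈·⌉ = 3161
j=10: r + 9k = 3538.927272… → ⌈·⌉ = 3539
j=11: r + 10k = 3917.563636… → ⌈·⌉ = 3918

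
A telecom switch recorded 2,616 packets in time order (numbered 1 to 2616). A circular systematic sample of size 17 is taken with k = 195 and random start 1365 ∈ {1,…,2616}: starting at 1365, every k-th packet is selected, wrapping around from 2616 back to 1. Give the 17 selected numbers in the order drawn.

Selection 1: 1365
Selection 2: 1365 + 195 = 1560
Selection 3: 1560 + 195 = 1755
Selection 4: 1755 + 195 = 1950
Selection 5: 1950 + 195 = 2145
Selection 6: 2145 + 195 = 2340
Selection 7: 2340 + 195 = 2535
Selection 8: 2535 + 195 = 2730 → 2730 − 2616 = 114
Selection 9: 114 + 195 = 309
Selection 10: 309 + 195 = 504
Selection 11: 504 + 195 = 699
Selection 12: 699 + 195 = 894
Selection 13: 894 + 195 = 1089
Selection 14: 1089 + 195 = 1284
Selection 15: 1284 + 195 = 1479
Selection 16: 1479 + 195 = 1674
Selection 17: 1674 + 195 = 1869

1365, 1560, 1755, 1950, 2145, 2340, 2535, 114, 309, 504, 699, 894, 1089, 1284, 1479, 1674, 1869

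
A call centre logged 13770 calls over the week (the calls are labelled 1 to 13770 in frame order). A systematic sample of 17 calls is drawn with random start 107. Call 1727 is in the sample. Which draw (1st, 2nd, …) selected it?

3

k = 13770/17 = 810
position = (1727 − 107)/810 + 1 = 1620/810 + 1 = 2 + 1 = 3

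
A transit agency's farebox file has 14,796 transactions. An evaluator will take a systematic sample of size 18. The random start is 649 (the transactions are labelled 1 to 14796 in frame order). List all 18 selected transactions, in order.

649, 1471, 2293, 3115, 3937, 4759, 5581, 6403, 7225, 8047, 8869, 9691, 10513, 11335, 12157, 12979, 13801, 14623

k = N/n = 14796/18 = 822
transaction 1: 649
transaction 2: 649 + 822 = 1471
transaction 3: 1471 + 822 = 2293
transaction 4: 2293 + 822 = 3115
transaction 5: 3115 + 822 = 3937
transaction 6: 3937 + 822 = 4759
transaction 7: 4759 + 822 = 5581
transaction 8: 5581 + 822 = 6403
transaction 9: 6403 + 822 = 7225
transaction 10: 7225 + 822 = 8047
transaction 11: 8047 + 822 = 8869
transaction 12: 8869 + 822 = 9691
transaction 13: 9691 + 822 = 10513
transaction 14: 10513 + 822 = 11335
transaction 15: 11335 + 822 = 12157
transaction 16: 12157 + 822 = 12979
transaction 17: 12979 + 822 = 13801
transaction 18: 13801 + 822 = 14623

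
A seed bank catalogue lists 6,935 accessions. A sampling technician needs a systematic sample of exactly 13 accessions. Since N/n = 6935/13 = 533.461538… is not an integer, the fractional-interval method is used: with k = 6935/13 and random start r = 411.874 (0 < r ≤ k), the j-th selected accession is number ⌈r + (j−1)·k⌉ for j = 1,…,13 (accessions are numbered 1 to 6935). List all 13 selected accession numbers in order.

412, 946, 1479, 2013, 2546, 3080, 3613, 4147, 4680, 5214, 5747, 6280, 6814

j=1: r + 0k = 411.874 → ⌈·⌉ = 412
j=2: r + 1k = 945.335538… → ⌈·⌉ = 946
j=3: r + 2k = 1478.797076… → ⌈·⌉ = 1479
j=4: r + 3k = 2012.258615… → ⌈·⌉ = 2013
j=5: r + 4k = 2545.720153… → ⌈·⌉ = 2546
j=6: r + 5k = 3079.181692… → ⌈·⌉ = 3080
j=7: r + 6k = 3612.643230… → ⌈·⌉ = 3613
j=8: r + 7k = 4146.104769… → ⌈·⌉ = 4147
j=9: r + 8k = 4679.566307… → ⌈·⌉ = 4680
j=10: r + 9k = 5213.027846… → ⌈·⌉ = 5214
j=11: r + 10k = 5746.489384… → ⌈·⌉ = 5747
j=12: r + 11k = 6279.950923… → ⌈·⌉ = 6280
j=13: r + 12k = 6813.412461… → ⌈·⌉ = 6814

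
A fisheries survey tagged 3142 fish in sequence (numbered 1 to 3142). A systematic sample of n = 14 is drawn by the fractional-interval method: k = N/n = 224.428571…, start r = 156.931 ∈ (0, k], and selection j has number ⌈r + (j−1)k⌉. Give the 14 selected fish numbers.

j=1: r + 0k = 156.931 → ⌈·⌉ = 157
j=2: r + 1k = 381.359571… → ⌈·⌉ = 382
j=3: r + 2k = 605.788142… → ⌈·⌉ = 606
j=4: r + 3k = 830.216714… → ⌈·⌉ = 831
j=5: r + 4k = 1054.645285… → ⌈·⌉ = 1055
j=6: r + 5k = 1279.073857… → ⌈·⌉ = 1280
j=7: r + 6k = 1503.502428… → ⌈·⌉ = 1504
j=8: r + 7k = 1727.931 → ⌈·⌉ = 1728
j=9: r + 8k = 1952.359571… → ⌈·⌉ = 1953
j=10: r + 9k = 2176.788142… → ⌈·⌉ = 2177
j=11: r + 10k = 2401.216714… → ⌈·⌉ = 2402
j=12: r + 11k = 2625.645285… → ⌈·⌉ = 2626
j=13: r + 12k = 2850.073857… → ⌈·⌉ = 2851
j=14: r + 13k = 3074.502428… → ⌈·⌉ = 3075

157, 382, 606, 831, 1055, 1280, 1504, 1728, 1953, 2177, 2402, 2626, 2851, 3075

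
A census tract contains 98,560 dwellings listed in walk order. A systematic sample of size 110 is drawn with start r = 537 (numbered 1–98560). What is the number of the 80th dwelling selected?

k = 98560/110 = 896
80th selection = r + (80−1)·k = 537 + 79×896 = 537 + 70784 = 71321

71321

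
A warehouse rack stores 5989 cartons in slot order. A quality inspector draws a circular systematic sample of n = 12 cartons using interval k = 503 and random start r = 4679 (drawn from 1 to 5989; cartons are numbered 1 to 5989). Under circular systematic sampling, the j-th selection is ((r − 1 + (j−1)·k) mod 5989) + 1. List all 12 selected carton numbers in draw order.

4679, 5182, 5685, 199, 702, 1205, 1708, 2211, 2714, 3217, 3720, 4223

Selection 1: 4679
Selection 2: 4679 + 503 = 5182
Selection 3: 5182 + 503 = 5685
Selection 4: 5685 + 503 = 6188 → 6188 − 5989 = 199
Selection 5: 199 + 503 = 702
Selection 6: 702 + 503 = 1205
Selection 7: 1205 + 503 = 1708
Selection 8: 1708 + 503 = 2211
Selection 9: 2211 + 503 = 2714
Selection 10: 2714 + 503 = 3217
Selection 11: 3217 + 503 = 3720
Selection 12: 3720 + 503 = 4223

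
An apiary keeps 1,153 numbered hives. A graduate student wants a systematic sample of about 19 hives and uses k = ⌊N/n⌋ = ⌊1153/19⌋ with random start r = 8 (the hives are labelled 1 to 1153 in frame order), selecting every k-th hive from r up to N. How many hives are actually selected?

k = ⌊1153/19⌋ = 60
Achieved size = ⌊(1153 − 8)/60⌋ + 1 = ⌊1145/60⌋ + 1 = 19 + 1 = 20
(last selection: 8 + 19×60 = 1148 ≤ 1153; next would be 1208 > 1153)

20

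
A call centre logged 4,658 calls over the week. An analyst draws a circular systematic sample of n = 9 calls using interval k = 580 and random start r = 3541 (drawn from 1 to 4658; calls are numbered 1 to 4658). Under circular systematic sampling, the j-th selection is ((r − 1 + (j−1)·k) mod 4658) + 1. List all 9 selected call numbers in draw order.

Selection 1: 3541
Selection 2: 3541 + 580 = 4121
Selection 3: 4121 + 580 = 4701 → 4701 − 4658 = 43
Selection 4: 43 + 580 = 623
Selection 5: 623 + 580 = 1203
Selection 6: 1203 + 580 = 1783
Selection 7: 1783 + 580 = 2363
Selection 8: 2363 + 580 = 2943
Selection 9: 2943 + 580 = 3523

3541, 4121, 43, 623, 1203, 1783, 2363, 2943, 3523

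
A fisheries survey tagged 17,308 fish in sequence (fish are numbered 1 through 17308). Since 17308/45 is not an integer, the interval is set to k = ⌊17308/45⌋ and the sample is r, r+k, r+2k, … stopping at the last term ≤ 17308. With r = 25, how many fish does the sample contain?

k = ⌊17308/45⌋ = 384
Achieved size = ⌊(17308 − 25)/384⌋ + 1 = ⌊17283/384⌋ + 1 = 45 + 1 = 46
(last selection: 25 + 45×384 = 17305 ≤ 17308; next would be 17689 > 17308)

46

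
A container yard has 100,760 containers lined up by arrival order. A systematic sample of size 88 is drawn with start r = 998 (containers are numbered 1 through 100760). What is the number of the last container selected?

100613

k = 100760/88 = 1145
88th selection = r + (88−1)·k = 998 + 87×1145 = 998 + 99615 = 100613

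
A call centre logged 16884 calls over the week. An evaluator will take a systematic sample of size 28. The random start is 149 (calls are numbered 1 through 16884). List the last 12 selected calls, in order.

9797, 10400, 11003, 11606, 12209, 12812, 13415, 14018, 14621, 15224, 15827, 16430

k = N/n = 16884/28 = 603
17th selection = 149 + 16×603 = 9797
18th: 9797 + 603 = 10400
19th: 10400 + 603 = 11003
20th: 11003 + 603 = 11606
21st: 11606 + 603 = 12209
22nd: 12209 + 603 = 12812
23rd: 12812 + 603 = 13415
24th: 13415 + 603 = 14018
25th: 14018 + 603 = 14621
26th: 14621 + 603 = 15224
27th: 15224 + 603 = 15827
28th: 15827 + 603 = 16430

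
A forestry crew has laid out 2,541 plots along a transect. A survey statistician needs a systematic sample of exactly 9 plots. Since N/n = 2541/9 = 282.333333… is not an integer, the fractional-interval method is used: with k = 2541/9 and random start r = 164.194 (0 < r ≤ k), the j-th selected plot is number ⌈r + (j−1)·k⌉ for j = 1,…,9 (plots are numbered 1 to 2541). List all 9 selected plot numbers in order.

165, 447, 729, 1012, 1294, 1576, 1859, 2141, 2423

j=1: r + 0k = 164.194 → ⌈·⌉ = 165
j=2: r + 1k = 446.527333… → ⌈·⌉ = 447
j=3: r + 2k = 728.860666… → ⌈·⌉ = 729
j=4: r + 3k = 1011.194 → ⌈·⌉ = 1012
j=5: r + 4k = 1293.527333… → ⌈·⌉ = 1294
j=6: r + 5k = 1575.860666… → ⌈·⌉ = 1576
j=7: r + 6k = 1858.194 → ⌈·⌉ = 1859
j=8: r + 7k = 2140.527333… → ⌈·⌉ = 2141
j=9: r + 8k = 2422.860666… → ⌈·⌉ = 2423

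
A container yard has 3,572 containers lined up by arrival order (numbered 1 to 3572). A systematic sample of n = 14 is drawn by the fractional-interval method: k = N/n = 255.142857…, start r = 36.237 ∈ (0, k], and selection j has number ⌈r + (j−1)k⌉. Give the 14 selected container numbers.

37, 292, 547, 802, 1057, 1312, 1568, 1823, 2078, 2333, 2588, 2843, 3098, 3354

j=1: r + 0k = 36.237 → ⌈·⌉ = 37
j=2: r + 1k = 291.379857… → ⌈·⌉ = 292
j=3: r + 2k = 546.522714… → ⌈·⌉ = 547
j=4: r + 3k = 801.665571… → ⌈·⌉ = 802
j=5: r + 4k = 1056.808428… → ⌈·⌉ = 1057
j=6: r + 5k = 1311.951285… → ⌈·⌉ = 1312
j=7: r + 6k = 1567.094142… → ⌈·⌉ = 1568
j=8: r + 7k = 1822.237 → ⌈·⌉ = 1823
j=9: r + 8k = 2077.379857… → ⌈·⌉ = 2078
j=10: r + 9k = 2332.522714… → ⌈·⌉ = 2333
j=11: r + 10k = 2587.665571… → ⌈·⌉ = 2588
j=12: r + 11k = 2842.808428… → ⌈·⌉ = 2843
j=13: r + 12k = 3097.951285… → ⌈·⌉ = 3098
j=14: r + 13k = 3353.094142… → ⌈·⌉ = 3354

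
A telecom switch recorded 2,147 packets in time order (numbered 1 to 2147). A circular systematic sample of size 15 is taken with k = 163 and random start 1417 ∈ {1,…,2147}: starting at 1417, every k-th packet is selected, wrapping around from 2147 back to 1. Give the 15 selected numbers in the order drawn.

1417, 1580, 1743, 1906, 2069, 85, 248, 411, 574, 737, 900, 1063, 1226, 1389, 1552

Selection 1: 1417
Selection 2: 1417 + 163 = 1580
Selection 3: 1580 + 163 = 1743
Selection 4: 1743 + 163 = 1906
Selection 5: 1906 + 163 = 2069
Selection 6: 2069 + 163 = 2232 → 2232 − 2147 = 85
Selection 7: 85 + 163 = 248
Selection 8: 248 + 163 = 411
Selection 9: 411 + 163 = 574
Selection 10: 574 + 163 = 737
Selection 11: 737 + 163 = 900
Selection 12: 900 + 163 = 1063
Selection 13: 1063 + 163 = 1226
Selection 14: 1226 + 163 = 1389
Selection 15: 1389 + 163 = 1552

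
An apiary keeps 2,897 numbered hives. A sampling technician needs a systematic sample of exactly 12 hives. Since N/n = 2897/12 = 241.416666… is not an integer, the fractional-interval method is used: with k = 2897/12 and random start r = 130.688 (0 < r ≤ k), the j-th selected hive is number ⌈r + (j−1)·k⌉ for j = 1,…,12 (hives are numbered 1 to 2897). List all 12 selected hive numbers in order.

j=1: r + 0k = 130.688 → ⌈·⌉ = 131
j=2: r + 1k = 372.104666… → ⌈·⌉ = 373
j=3: r + 2k = 613.521333… → ⌈·⌉ = 614
j=4: r + 3k = 854.938 → ⌈·⌉ = 855
j=5: r + 4k = 1096.354666… → ⌈·⌉ = 1097
j=6: r + 5k = 1337.771333… → ⌈·⌉ = 1338
j=7: r + 6k = 1579.188 → ⌈·⌉ = 1580
j=8: r + 7k = 1820.604666… → ⌈·⌉ = 1821
j=9: r + 8k = 2062.021333… → ⌈·⌉ = 2063
j=10: r + 9k = 2303.438 → ⌈·⌉ = 2304
j=11: r + 10k = 2544.854666… → ⌈·⌉ = 2545
j=12: r + 11k = 2786.271333… → ⌈·⌉ = 2787

131, 373, 614, 855, 1097, 1338, 1580, 1821, 2063, 2304, 2545, 2787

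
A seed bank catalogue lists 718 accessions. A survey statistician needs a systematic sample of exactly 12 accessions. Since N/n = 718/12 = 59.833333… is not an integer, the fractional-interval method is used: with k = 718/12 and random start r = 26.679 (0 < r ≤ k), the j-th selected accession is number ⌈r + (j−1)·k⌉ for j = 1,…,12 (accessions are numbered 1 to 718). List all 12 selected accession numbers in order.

27, 87, 147, 207, 267, 326, 386, 446, 506, 566, 626, 685

j=1: r + 0k = 26.679 → ⌈·⌉ = 27
j=2: r + 1k = 86.512333… → ⌈·⌉ = 87
j=3: r + 2k = 146.345666… → ⌈·⌉ = 147
j=4: r + 3k = 206.179 → ⌈·⌉ = 207
j=5: r + 4k = 266.012333… → ⌈·⌉ = 267
j=6: r + 5k = 325.845666… → ⌈·⌉ = 326
j=7: r + 6k = 385.679 → ⌈·⌉ = 386
j=8: r + 7k = 445.512333… → ⌈·⌉ = 446
j=9: r + 8k = 505.345666… → ⌈·⌉ = 506
j=10: r + 9k = 565.179 → ⌈·⌉ = 566
j=11: r + 10k = 625.012333… → ⌈·⌉ = 626
j=12: r + 11k = 684.845666… → ⌈·⌉ = 685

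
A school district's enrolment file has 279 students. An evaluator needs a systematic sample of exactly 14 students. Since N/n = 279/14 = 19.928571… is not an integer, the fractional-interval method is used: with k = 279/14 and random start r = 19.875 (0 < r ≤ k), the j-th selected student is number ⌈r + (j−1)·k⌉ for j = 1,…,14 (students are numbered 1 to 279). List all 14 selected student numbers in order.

20, 40, 60, 80, 100, 120, 140, 160, 180, 200, 220, 240, 260, 279

j=1: r + 0k = 19.875 → ⌈·⌉ = 20
j=2: r + 1k = 39.803571… → ⌈·⌉ = 40
j=3: r + 2k = 59.732142… → ⌈·⌉ = 60
j=4: r + 3k = 79.660714… → ⌈·⌉ = 80
j=5: r + 4k = 99.589285… → ⌈·⌉ = 100
j=6: r + 5k = 119.517857… → ⌈·⌉ = 120
j=7: r + 6k = 139.446428… → ⌈·⌉ = 140
j=8: r + 7k = 159.375 → ⌈·⌉ = 160
j=9: r + 8k = 179.303571… → ⌈·⌉ = 180
j=10: r + 9k = 199.232142… → ⌈·⌉ = 200
j=11: r + 10k = 219.160714… → ⌈·⌉ = 220
j=12: r + 11k = 239.089285… → ⌈·⌉ = 240
j=13: r + 12k = 259.017857… → ⌈·⌉ = 260
j=14: r + 13k = 278.946428… → ⌈·⌉ = 279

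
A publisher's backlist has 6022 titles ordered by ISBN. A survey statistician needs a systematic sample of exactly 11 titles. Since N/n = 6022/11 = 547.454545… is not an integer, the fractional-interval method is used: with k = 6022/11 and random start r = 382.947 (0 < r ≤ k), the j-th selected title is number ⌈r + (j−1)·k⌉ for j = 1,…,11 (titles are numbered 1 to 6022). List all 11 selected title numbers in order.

j=1: r + 0k = 382.947 → ⌈·⌉ = 383
j=2: r + 1k = 930.401545… → ⌈·⌉ = 931
j=3: r + 2k = 1477.856090… → ⌈·⌉ = 1478
j=4: r + 3k = 2025.310636… → ⌈·⌉ = 2026
j=5: r + 4k = 2572.765181… → ⌈·⌉ = 2573
j=6: r + 5k = 3120.219727… → ⌈·⌉ = 3121
j=7: r + 6k = 3667.674272… → ⌈·⌉ = 3668
j=8: r + 7k = 4215.128818… → ⌈·⌉ = 4216
j=9: r + 8k = 4762.583363… → ⌈·⌉ = 4763
j=10: r + 9k = 5310.037909… → ⌈·⌉ = 5311
j=11: r + 10k = 5857.492454… → ⌈·⌉ = 5858

383, 931, 1478, 2026, 2573, 3121, 3668, 4216, 4763, 5311, 5858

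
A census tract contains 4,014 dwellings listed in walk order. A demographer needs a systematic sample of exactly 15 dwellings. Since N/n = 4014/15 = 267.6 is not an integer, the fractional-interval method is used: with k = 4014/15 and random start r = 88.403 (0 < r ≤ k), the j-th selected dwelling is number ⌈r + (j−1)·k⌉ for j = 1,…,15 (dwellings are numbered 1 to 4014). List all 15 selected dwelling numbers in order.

j=1: r + 0k = 88.403 → ⌈·⌉ = 89
j=2: r + 1k = 356.003 → ⌈·⌉ = 357
j=3: r + 2k = 623.603 → ⌈·⌉ = 624
j=4: r + 3k = 891.203 → ⌈·⌉ = 892
j=5: r + 4k = 1158.803 → ⌈·⌉ = 1159
j=6: r + 5k = 1426.403 → ⌈·⌉ = 1427
j=7: r + 6k = 1694.003 → ⌈·⌉ = 1695
j=8: r + 7k = 1961.603 → ⌈·⌉ = 1962
j=9: r + 8k = 2229.203 → ⌈·⌉ = 2230
j=10: r + 9k = 2496.803 → ⌈·⌉ = 2497
j=11: r + 10k = 2764.403 → ⌈·⌉ = 2765
j=12: r + 11k = 3032.003 → ⌈·⌉ = 3033
j=13: r + 12k = 3299.603 → ⌈·⌉ = 3300
j=14: r + 13k = 3567.203 → ⌈·⌉ = 3568
j=15: r + 14k = 3834.803 → ⌈·⌉ = 3835

89, 357, 624, 892, 1159, 1427, 1695, 1962, 2230, 2497, 2765, 3033, 3300, 3568, 3835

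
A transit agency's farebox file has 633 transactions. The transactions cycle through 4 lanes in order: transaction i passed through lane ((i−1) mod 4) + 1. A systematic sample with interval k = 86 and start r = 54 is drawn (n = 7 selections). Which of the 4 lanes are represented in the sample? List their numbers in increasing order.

Consecutive selections differ by k = 86, so their lane numbers differ by 86 mod 4 = 2.
gcd(86, 4) = 2, so the sample visits 4/2 = 2 distinct residues mod 4.
Start 54 is lane 2; the lanes hit are 2, 4.

2, 4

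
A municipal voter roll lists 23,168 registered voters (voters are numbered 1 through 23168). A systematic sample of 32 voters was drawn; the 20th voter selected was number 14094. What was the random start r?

k = 23168/32 = 724
r = 14094 − (20−1)×724 = 14094 − 13756 = 338

338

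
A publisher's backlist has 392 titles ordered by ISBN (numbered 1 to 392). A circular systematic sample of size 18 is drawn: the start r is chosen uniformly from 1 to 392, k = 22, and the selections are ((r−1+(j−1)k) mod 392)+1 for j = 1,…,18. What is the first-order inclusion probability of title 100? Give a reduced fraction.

9/196

For each position j, as r ranges over 1…392 the j-th selection hits every title exactly once, so title 100 is selected for exactly 18 of the 392 starts.
Inclusion probability = 18/392 = 9/196.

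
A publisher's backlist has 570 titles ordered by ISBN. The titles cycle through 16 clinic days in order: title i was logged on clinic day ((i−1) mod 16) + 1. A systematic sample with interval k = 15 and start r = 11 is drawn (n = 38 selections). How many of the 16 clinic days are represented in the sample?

16

Consecutive selections differ by k = 15, so their clinic day numbers differ by 15 mod 16 = 15.
gcd(15, 16) = 1, so the sample visits 16/1 = 16 distinct residues mod 16.
Start 11 is clinic day 11; the clinic days hit are 1, 2, 3, 4, 5, 6, 7, 8, 9, 10, 11, 12, 13, 14, 15, 16.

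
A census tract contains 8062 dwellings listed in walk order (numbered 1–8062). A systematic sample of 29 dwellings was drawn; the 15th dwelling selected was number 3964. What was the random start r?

k = 8062/29 = 278
r = 3964 − (15−1)×278 = 3964 − 3892 = 72

72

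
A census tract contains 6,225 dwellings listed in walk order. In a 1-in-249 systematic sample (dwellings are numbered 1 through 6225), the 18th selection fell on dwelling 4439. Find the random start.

206

k = 249
r = 4439 − (18−1)×249 = 4439 − 4233 = 206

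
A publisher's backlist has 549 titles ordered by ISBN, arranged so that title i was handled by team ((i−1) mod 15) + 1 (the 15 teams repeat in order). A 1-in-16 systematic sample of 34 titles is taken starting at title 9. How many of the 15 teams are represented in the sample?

15

Consecutive selections differ by k = 16, so their team numbers differ by 16 mod 15 = 1.
gcd(16, 15) = 1, so the sample visits 15/1 = 15 distinct residues mod 15.
Start 9 is team 9; the teams hit are 1, 2, 3, 4, 5, 6, 7, 8, 9, 10, 11, 12, 13, 14, 15.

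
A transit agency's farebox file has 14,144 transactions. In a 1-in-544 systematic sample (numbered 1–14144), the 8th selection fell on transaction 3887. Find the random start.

79

k = 544
r = 3887 − (8−1)×544 = 3887 − 3808 = 79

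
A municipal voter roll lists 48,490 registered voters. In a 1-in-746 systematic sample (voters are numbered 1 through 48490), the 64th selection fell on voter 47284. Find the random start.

k = 746
r = 47284 − (64−1)×746 = 47284 − 46998 = 286

286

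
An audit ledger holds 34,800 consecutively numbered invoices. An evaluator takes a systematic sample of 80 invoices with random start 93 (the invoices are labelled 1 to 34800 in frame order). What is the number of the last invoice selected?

34458

k = 34800/80 = 435
80th selection = r + (80−1)·k = 93 + 79×435 = 93 + 34365 = 34458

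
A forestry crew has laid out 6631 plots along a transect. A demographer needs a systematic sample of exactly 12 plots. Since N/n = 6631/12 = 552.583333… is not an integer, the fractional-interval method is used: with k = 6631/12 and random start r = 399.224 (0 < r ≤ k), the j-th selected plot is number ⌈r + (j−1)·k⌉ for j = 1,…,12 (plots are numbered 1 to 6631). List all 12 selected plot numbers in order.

400, 952, 1505, 2057, 2610, 3163, 3715, 4268, 4820, 5373, 5926, 6478

j=1: r + 0k = 399.224 → ⌈·⌉ = 400
j=2: r + 1k = 951.807333… → ⌈·⌉ = 952
j=3: r + 2k = 1504.390666… → ⌈·⌉ = 1505
j=4: r + 3k = 2056.974 → ⌈·⌉ = 2057
j=5: r + 4k = 2609.557333… → ⌈·⌉ = 2610
j=6: r + 5k = 3162.140666… → ⌈·⌉ = 3163
j=7: r + 6k = 3714.724 → ⌈·⌉ = 3715
j=8: r + 7k = 4267.307333… → ⌈·⌉ = 4268
j=9: r + 8k = 4819.890666… → ⌈·⌉ = 4820
j=10: r + 9k = 5372.474 → ⌈·⌉ = 5373
j=11: r + 10k = 5925.057333… → ⌈·⌉ = 5926
j=12: r + 11k = 6477.640666… → ⌈·⌉ = 6478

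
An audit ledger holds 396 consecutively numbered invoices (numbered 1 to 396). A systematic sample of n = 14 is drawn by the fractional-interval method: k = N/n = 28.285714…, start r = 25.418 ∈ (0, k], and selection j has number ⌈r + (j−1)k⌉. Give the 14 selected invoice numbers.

26, 54, 82, 111, 139, 167, 196, 224, 252, 280, 309, 337, 365, 394

j=1: r + 0k = 25.418 → ⌈·⌉ = 26
j=2: r + 1k = 53.703714… → ⌈·⌉ = 54
j=3: r + 2k = 81.989428… → ⌈·⌉ = 82
j=4: r + 3k = 110.275142… → ⌈·⌉ = 111
j=5: r + 4k = 138.560857… → ⌈·⌉ = 139
j=6: r + 5k = 166.846571… → ⌈·⌉ = 167
j=7: r + 6k = 195.132285… → ⌈·⌉ = 196
j=8: r + 7k = 223.418 → ⌈·⌉ = 224
j=9: r + 8k = 251.703714… → ⌈·⌉ = 252
j=10: r + 9k = 279.989428… → ⌈·⌉ = 280
j=11: r + 10k = 308.275142… → ⌈·⌉ = 309
j=12: r + 11k = 336.560857… → ⌈·⌉ = 337
j=13: r + 12k = 364.846571… → ⌈·⌉ = 365
j=14: r + 13k = 393.132285… → ⌈·⌉ = 394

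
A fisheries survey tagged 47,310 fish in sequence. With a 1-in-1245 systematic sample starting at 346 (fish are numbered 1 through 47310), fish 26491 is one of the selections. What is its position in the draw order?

k = 1245
position = (26491 − 346)/1245 + 1 = 26145/1245 + 1 = 21 + 1 = 22

22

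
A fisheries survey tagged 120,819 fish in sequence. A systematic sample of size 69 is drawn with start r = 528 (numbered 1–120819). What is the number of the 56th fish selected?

k = 120819/69 = 1751
56th selection = r + (56−1)·k = 528 + 55×1751 = 528 + 96305 = 96833

96833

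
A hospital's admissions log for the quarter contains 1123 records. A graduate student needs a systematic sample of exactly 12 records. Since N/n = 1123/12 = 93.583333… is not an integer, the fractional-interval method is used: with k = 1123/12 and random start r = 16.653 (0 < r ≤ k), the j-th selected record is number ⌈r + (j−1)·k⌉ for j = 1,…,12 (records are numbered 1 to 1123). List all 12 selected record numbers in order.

17, 111, 204, 298, 391, 485, 579, 672, 766, 859, 953, 1047

j=1: r + 0k = 16.653 → ⌈·⌉ = 17
j=2: r + 1k = 110.236333… → ⌈·⌉ = 111
j=3: r + 2k = 203.819666… → ⌈·⌉ = 204
j=4: r + 3k = 297.403 → ⌈·⌉ = 298
j=5: r + 4k = 390.986333… → ⌈·⌉ = 391
j=6: r + 5k = 484.569666… → ⌈·⌉ = 485
j=7: r + 6k = 578.153 → ⌈·⌉ = 579
j=8: r + 7k = 671.736333… → ⌈·⌉ = 672
j=9: r + 8k = 765.319666… → ⌈·⌉ = 766
j=10: r + 9k = 858.903 → ⌈·⌉ = 859
j=11: r + 10k = 952.486333… → ⌈·⌉ = 953
j=12: r + 11k = 1046.069666… → ⌈·⌉ = 1047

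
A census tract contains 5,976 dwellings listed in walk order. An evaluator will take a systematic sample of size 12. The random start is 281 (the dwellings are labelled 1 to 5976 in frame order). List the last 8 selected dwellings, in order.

k = N/n = 5976/12 = 498
5th selection = 281 + 4×498 = 2273
6th: 2273 + 498 = 2771
7th: 2771 + 498 = 3269
8th: 3269 + 498 = 3767
9th: 3767 + 498 = 4265
10th: 4265 + 498 = 4763
11th: 4763 + 498 = 5261
12th: 5261 + 498 = 5759

2273, 2771, 3269, 3767, 4265, 4763, 5261, 5759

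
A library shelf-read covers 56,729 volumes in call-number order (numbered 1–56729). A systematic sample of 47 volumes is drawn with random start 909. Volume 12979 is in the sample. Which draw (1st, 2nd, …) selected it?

k = 56729/47 = 1207
position = (12979 − 909)/1207 + 1 = 12070/1207 + 1 = 10 + 1 = 11

11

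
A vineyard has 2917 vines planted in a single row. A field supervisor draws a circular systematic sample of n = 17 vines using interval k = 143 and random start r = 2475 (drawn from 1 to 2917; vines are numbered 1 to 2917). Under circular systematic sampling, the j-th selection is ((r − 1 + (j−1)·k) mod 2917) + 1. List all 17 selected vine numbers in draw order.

Selection 1: 2475
Selection 2: 2475 + 143 = 2618
Selection 3: 2618 + 143 = 2761
Selection 4: 2761 + 143 = 2904
Selection 5: 2904 + 143 = 3047 → 3047 − 2917 = 130
Selection 6: 130 + 143 = 273
Selection 7: 273 + 143 = 416
Selection 8: 416 + 143 = 559
Selection 9: 559 + 143 = 702
Selection 10: 702 + 143 = 845
Selection 11: 845 + 143 = 988
Selection 12: 988 + 143 = 1131
Selection 13: 1131 + 143 = 1274
Selection 14: 1274 + 143 = 1417
Selection 15: 1417 + 143 = 1560
Selection 16: 1560 + 143 = 1703
Selection 17: 1703 + 143 = 1846

2475, 2618, 2761, 2904, 130, 273, 416, 559, 702, 845, 988, 1131, 1274, 1417, 1560, 1703, 1846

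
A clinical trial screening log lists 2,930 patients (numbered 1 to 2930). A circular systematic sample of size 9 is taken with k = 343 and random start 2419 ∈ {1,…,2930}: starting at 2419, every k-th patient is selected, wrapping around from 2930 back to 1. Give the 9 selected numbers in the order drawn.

Selection 1: 2419
Selection 2: 2419 + 343 = 2762
Selection 3: 2762 + 343 = 3105 → 3105 − 2930 = 175
Selection 4: 175 + 343 = 518
Selection 5: 518 + 343 = 861
Selection 6: 861 + 343 = 1204
Selection 7: 1204 + 343 = 1547
Selection 8: 1547 + 343 = 1890
Selection 9: 1890 + 343 = 2233

2419, 2762, 175, 518, 861, 1204, 1547, 1890, 2233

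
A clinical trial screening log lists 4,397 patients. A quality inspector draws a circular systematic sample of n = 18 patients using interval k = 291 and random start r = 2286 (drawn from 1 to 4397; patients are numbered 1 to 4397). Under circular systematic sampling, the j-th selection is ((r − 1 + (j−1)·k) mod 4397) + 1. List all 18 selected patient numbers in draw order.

2286, 2577, 2868, 3159, 3450, 3741, 4032, 4323, 217, 508, 799, 1090, 1381, 1672, 1963, 2254, 2545, 2836

Selection 1: 2286
Selection 2: 2286 + 291 = 2577
Selection 3: 2577 + 291 = 2868
Selection 4: 2868 + 291 = 3159
Selection 5: 3159 + 291 = 3450
Selection 6: 3450 + 291 = 3741
Selection 7: 3741 + 291 = 4032
Selection 8: 4032 + 291 = 4323
Selection 9: 4323 + 291 = 4614 → 4614 − 4397 = 217
Selection 10: 217 + 291 = 508
Selection 11: 508 + 291 = 799
Selection 12: 799 + 291 = 1090
Selection 13: 1090 + 291 = 1381
Selection 14: 1381 + 291 = 1672
Selection 15: 1672 + 291 = 1963
Selection 16: 1963 + 291 = 2254
Selection 17: 2254 + 291 = 2545
Selection 18: 2545 + 291 = 2836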